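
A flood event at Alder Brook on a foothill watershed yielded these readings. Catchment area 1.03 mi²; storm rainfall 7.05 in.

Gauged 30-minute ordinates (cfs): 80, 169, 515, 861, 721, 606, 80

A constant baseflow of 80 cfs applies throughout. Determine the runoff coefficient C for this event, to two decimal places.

C ≈ 0.26

ΣQ_DR = 2472 cfs; V = ΣQ_DR·Δt = 4.450 × 10^6 ft³.
Runoff depth d = V / A = 1.860 in.
C = d / P = 1.860 / 7.05 = 0.26.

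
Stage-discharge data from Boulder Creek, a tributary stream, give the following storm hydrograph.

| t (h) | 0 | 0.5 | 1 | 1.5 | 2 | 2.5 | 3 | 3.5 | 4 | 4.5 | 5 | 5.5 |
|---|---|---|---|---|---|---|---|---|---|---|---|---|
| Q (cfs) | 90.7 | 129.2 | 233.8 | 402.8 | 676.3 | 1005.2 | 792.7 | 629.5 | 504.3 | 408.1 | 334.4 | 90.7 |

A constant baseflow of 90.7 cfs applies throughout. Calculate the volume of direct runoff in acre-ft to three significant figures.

V ≈ 174 acre-ft

Direct-runoff ordinates (Q − Q_b): 0.0, 38.5, 143.1, 312.1, 585.6, 914.5, 702.0, 538.8, 413.6, 317.4, 243.7, 0.0 cfs.
ΣQ_DR = 4209 cfs.
With Δt = 0.5 h = 1800 s, V = ΣQ_DR · Δt = 4209 × 1800 = 7.58 × 10^6 ft³ = 174 acre-ft.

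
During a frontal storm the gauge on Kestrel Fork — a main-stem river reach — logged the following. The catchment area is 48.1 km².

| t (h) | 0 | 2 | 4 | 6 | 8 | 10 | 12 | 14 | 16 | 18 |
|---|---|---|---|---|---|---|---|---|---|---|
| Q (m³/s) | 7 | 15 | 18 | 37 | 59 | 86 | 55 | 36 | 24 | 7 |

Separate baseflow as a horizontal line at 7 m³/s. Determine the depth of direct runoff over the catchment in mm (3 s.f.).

d ≈ 41.0 mm

Direct runoff: 0.0, 8.0, 11.0, 30.0, 52.0, 79.0, 48.0, 29.0, 17.0, 0.0 m³/s; ΣQ_DR = 274.0 m³/s.
V = ΣQ_DR · Δt = 274.0 × 7200 s = 1.973 × 10^6 m³.
Over A = 48.1 km², depth = V / A = 41.0 mm.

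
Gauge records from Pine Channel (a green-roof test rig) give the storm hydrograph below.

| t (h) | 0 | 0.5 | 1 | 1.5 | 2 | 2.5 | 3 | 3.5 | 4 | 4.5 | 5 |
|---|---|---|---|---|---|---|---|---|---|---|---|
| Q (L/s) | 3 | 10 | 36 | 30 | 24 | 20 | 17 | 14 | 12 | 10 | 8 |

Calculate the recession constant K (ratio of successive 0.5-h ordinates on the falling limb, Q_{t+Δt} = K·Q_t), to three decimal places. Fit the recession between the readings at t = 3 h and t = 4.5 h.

Using the recession-limb readings at t = 3 h and t = 4.5 h: Q falls from 17 to 10 L/s over 3 intervals.
K = (Q₂/Q₁)^(1/3) = (10/17)^(1/3) = 0.838.

K ≈ 0.838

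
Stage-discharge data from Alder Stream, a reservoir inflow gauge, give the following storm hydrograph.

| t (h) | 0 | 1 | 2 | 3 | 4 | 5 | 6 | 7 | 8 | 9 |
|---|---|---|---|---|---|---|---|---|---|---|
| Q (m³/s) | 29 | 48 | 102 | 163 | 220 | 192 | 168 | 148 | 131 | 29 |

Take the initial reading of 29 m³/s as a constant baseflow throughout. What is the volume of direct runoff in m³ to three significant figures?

V ≈ 3.38 × 10^6 m³

Direct-runoff ordinates (Q − Q_b): 0.0, 19.0, 73.0, 134.0, 191.0, 163.0, 139.0, 119.0, 102.0, 0.0 m³/s.
ΣQ_DR = 940.0 m³/s.
With Δt = 1 h = 3600 s, V = ΣQ_DR · Δt = 940.0 × 3600 = 3.38 × 10^6 m³.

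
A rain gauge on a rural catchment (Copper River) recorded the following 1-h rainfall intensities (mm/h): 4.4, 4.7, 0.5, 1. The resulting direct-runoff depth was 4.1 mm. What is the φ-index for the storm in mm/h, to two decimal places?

φ ≈ 2.50 mm/h

Only the 2 blocks with intensity above φ contribute runoff: 4.4, 4.7 mm/h.
Σ(I−φ)·Δt = d  ⇒  (4.4+4.7 − 2φ)·1 = 4.1
φ = (9.100 − 4.1/1) / 2 = 2.50 mm/h.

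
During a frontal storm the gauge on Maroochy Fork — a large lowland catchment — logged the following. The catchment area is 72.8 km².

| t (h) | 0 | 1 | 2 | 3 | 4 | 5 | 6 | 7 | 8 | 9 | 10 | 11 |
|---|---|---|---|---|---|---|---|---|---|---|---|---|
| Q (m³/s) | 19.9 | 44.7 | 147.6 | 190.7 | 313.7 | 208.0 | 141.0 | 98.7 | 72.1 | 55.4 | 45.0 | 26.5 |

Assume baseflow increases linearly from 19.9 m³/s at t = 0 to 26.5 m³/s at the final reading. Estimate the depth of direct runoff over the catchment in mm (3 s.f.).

d ≈ 53.6 mm

Direct runoff: 0.00, 24.20, 126.50, 169.00, 291.40, 185.10, 117.50, 74.60, 47.40, 30.10, 19.10, 0.00 m³/s; ΣQ_DR = 1085 m³/s.
V = ΣQ_DR · Δt = 1085 × 3600 s = 3.906 × 10^6 m³.
Over A = 72.8 km², depth = V / A = 53.6 mm.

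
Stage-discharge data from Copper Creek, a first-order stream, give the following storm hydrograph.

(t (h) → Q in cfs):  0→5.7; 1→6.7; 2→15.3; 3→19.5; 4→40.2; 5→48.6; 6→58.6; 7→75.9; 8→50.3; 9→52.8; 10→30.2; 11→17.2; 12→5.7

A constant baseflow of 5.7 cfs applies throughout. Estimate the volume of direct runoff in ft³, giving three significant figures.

Direct-runoff ordinates (Q − Q_b): 0.0, 1.0, 9.6, 13.8, 34.5, 42.9, 52.9, 70.2, 44.6, 47.1, 24.5, 11.5, 0.0 cfs.
ΣQ_DR = 352.6 cfs.
With Δt = 1 h = 3600 s, V = ΣQ_DR · Δt = 352.6 × 3600 = 1.27 × 10^6 ft³.

V ≈ 1.27 × 10^6 ft³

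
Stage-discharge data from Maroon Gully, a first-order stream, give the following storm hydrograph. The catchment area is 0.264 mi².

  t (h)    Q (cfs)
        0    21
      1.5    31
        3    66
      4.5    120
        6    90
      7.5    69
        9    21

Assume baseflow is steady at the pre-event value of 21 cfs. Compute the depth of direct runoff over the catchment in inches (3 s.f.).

Direct runoff: 0.0, 10.0, 45.0, 99.0, 69.0, 48.0, 0.0 cfs; ΣQ_DR = 271.0 cfs.
V = ΣQ_DR · Δt = 271.0 × 5400 s = 1.463 × 10^6 ft³.
Over A = 0.264 mi², depth = V / A = 2.39 in.

d ≈ 2.39 in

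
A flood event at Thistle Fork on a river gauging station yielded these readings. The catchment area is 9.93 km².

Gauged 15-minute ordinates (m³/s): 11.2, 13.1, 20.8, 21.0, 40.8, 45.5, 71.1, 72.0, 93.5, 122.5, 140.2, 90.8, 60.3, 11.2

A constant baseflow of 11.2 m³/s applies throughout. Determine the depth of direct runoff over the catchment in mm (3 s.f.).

d ≈ 59.6 mm

Direct runoff: 0.0, 1.9, 9.6, 9.8, 29.6, 34.3, 59.9, 60.8, 82.3, 111.3, 129.0, 79.6, 49.1, 0.0 m³/s; ΣQ_DR = 657.2 m³/s.
V = ΣQ_DR · Δt = 657.2 × 900 s = 5.915 × 10^5 m³.
Over A = 9.93 km², depth = V / A = 59.6 mm.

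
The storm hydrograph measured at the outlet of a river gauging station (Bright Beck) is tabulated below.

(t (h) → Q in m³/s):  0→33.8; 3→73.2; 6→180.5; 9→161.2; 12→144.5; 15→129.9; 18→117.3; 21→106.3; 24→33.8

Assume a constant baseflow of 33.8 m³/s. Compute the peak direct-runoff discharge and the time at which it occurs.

Subtracting baseflow gives direct-runoff ordinates: 0.0, 39.4, 146.7, 127.4, 110.7, 96.1, 83.5, 72.5, 0.0 m³/s.
The maximum is 146.7 m³/s, occurring at the reading for t = 6 h.

Q_p = 146.7 m³/s at t = 6 h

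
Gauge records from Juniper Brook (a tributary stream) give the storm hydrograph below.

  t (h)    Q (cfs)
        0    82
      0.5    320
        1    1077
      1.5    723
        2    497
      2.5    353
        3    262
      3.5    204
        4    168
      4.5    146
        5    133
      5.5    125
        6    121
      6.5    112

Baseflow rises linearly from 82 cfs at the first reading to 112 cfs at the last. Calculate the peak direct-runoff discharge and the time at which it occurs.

Q_p = 990.38 cfs at t = 1 h

Subtracting baseflow gives direct-runoff ordinates: 0.00, 235.69, 990.38, 634.08, 405.77, 259.46, 166.15, 105.85, 67.54, 43.23, 27.92, 17.62, 11.31, 0.00 cfs.
The maximum is 990.38 cfs, occurring at the reading for t = 1 h.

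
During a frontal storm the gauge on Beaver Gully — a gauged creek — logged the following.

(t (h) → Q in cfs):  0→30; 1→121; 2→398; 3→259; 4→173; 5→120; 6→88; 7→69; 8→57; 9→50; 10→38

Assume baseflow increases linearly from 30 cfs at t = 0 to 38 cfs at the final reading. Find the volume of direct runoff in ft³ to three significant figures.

V ≈ 3.70 × 10^6 ft³

Direct-runoff ordinates (Q − Q_b): 0.00, 90.20, 366.40, 226.60, 139.80, 86.00, 53.20, 33.40, 20.60, 12.80, 0.00 cfs.
ΣQ_DR = 1029 cfs.
With Δt = 1 h = 3600 s, V = ΣQ_DR · Δt = 1029 × 3600 = 3.70 × 10^6 ft³.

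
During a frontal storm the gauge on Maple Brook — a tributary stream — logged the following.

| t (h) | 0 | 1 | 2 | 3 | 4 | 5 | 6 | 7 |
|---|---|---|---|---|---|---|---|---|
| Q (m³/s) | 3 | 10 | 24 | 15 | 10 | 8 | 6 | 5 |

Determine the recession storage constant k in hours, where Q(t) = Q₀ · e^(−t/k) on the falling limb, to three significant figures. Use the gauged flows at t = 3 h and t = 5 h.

k ≈ 3.18 h

On the falling limb, Q drops from 15 to 8 m³/s between t = 3 h and t = 5 h (Δt = 2 h).
k = −Δt / ln(Q₂/Q₁) = −2 / ln(8/15) = 3.18 h.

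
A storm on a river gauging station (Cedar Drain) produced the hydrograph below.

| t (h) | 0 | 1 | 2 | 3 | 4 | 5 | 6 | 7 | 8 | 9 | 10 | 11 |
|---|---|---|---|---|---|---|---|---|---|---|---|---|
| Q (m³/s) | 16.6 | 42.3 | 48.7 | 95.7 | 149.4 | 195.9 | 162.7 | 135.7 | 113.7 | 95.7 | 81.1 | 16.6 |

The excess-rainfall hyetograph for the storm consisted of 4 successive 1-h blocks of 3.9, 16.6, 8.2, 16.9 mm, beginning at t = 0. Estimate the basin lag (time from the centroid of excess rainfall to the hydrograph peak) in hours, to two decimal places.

t_L ≈ 2.66 h

Centroid of excess rainfall: t_c = Σ P_i·t̄_i / ΣP_i = 2.3355 h (block centres at 0.5, 1.5, 2.5, 3.5 h).
Hydrograph peak occurs at t = 5 h, so basin lag t_L = 5 − 2.3355 = 2.66 h.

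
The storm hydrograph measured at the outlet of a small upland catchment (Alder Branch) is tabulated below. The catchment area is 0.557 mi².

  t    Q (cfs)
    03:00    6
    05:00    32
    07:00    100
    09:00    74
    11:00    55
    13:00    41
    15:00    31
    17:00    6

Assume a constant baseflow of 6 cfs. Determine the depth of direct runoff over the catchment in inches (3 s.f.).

d ≈ 1.65 in

Direct runoff: 0.0, 26.0, 94.0, 68.0, 49.0, 35.0, 25.0, 0.0 cfs; ΣQ_DR = 297.0 cfs.
V = ΣQ_DR · Δt = 297.0 × 7200 s = 2.138 × 10^6 ft³.
Over A = 0.557 mi², depth = V / A = 1.65 in.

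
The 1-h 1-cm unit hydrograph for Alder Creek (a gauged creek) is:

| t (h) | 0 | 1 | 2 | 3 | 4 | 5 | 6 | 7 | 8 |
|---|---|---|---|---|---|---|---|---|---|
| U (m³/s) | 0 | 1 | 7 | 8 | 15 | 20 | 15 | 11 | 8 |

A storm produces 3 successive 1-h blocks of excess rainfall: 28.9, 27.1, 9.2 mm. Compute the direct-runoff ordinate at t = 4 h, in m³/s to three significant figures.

Q ≈ 71.5 m³/s

By discrete convolution, Q_j = Σ (P_i / 10 mm) · U_{j−i}.
At t = 4 h (j=4): Q = (28.9/10)·15 + (27.1/10)·8 + (9.2/10)·7 = 71.5 m³/s.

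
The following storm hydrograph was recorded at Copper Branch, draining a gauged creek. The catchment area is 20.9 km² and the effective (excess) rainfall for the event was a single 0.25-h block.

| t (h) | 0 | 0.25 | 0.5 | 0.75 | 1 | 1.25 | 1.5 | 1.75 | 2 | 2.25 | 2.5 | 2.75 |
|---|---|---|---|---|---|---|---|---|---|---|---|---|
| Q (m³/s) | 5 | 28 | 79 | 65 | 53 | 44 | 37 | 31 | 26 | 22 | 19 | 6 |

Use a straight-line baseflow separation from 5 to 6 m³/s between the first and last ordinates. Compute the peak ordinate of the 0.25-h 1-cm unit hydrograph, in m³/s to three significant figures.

U_p ≈ 49.1 m³/s

Direct runoff: 0.00, 22.91, 73.82, 59.73, 47.64, 38.55, 31.45, 25.36, 20.27, 16.18, 13.09, 0.00 m³/s; ΣQ_DR = 349.0 m³/s, peak = 73.82 m³/s.
Runoff depth d = ΣQ_DR·Δt / A = 349.0 × 900 / (20.9 km²) = 15.03 mm.
The 1-cm UH is the DRH scaled by (10 mm)/d, so U_p = 73.82 × 10/15.03 = 49.1 m³/s.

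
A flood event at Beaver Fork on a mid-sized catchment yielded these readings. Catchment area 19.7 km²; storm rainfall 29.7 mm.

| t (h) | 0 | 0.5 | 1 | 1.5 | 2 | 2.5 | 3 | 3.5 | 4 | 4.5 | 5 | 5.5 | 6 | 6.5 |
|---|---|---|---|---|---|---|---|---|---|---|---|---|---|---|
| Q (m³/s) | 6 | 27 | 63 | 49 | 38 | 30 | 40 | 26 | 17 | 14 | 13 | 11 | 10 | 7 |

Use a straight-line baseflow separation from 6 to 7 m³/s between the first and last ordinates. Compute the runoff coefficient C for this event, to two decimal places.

ΣQ_DR = 260.0 m³/s; V = ΣQ_DR·Δt = 4.680 × 10^5 m³.
Runoff depth d = V / A = 23.76 mm.
C = d / P = 23.76 / 29.7 = 0.80.

C ≈ 0.80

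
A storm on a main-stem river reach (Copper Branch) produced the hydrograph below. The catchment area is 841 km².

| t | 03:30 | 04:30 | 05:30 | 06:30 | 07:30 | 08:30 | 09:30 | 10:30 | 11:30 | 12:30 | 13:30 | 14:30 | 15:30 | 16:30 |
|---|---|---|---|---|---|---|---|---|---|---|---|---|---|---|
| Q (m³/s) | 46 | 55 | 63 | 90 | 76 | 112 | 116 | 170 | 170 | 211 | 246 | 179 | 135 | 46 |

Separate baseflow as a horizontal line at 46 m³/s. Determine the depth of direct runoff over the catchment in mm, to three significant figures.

d ≈ 4.58 mm

Direct runoff: 0.0, 9.0, 17.0, 44.0, 30.0, 66.0, 70.0, 124.0, 124.0, 165.0, 200.0, 133.0, 89.0, 0.0 m³/s; ΣQ_DR = 1071 m³/s.
V = ΣQ_DR · Δt = 1071 × 3600 s = 3.856 × 10^6 m³.
Over A = 841 km², depth = V / A = 4.58 mm.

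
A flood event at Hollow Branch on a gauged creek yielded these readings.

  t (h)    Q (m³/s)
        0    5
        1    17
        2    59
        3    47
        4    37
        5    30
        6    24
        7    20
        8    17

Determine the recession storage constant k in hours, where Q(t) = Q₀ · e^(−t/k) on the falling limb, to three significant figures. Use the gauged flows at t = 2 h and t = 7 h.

On the falling limb, Q drops from 59 to 20 m³/s between t = 2 h and t = 7 h (Δt = 5 h).
k = −Δt / ln(Q₂/Q₁) = −5 / ln(20/59) = 4.62 h.

k ≈ 4.62 h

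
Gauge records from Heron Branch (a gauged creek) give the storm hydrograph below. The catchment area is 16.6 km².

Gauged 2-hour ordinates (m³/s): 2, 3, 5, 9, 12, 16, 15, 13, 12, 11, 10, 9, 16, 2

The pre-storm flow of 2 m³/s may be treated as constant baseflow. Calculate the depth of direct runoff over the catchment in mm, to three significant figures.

d ≈ 46.4 mm

Direct runoff: 0.0, 1.0, 3.0, 7.0, 10.0, 14.0, 13.0, 11.0, 10.0, 9.0, 8.0, 7.0, 14.0, 0.0 m³/s; ΣQ_DR = 107.0 m³/s.
V = ΣQ_DR · Δt = 107.0 × 7200 s = 7.704 × 10^5 m³.
Over A = 16.6 km², depth = V / A = 46.4 mm.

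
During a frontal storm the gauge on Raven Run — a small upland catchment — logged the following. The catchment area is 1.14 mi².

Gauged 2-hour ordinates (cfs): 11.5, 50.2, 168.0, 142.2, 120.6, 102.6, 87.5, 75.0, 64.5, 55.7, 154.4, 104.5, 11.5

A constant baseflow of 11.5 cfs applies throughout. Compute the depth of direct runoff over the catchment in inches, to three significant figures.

Direct runoff: 0.0, 38.7, 156.5, 130.7, 109.1, 91.1, 76.0, 63.5, 53.0, 44.2, 142.9, 93.0, 0.0 cfs; ΣQ_DR = 998.7 cfs.
V = ΣQ_DR · Δt = 998.7 × 7200 s = 7.191 × 10^6 ft³.
Over A = 1.14 mi², depth = V / A = 2.72 in.

d ≈ 2.72 in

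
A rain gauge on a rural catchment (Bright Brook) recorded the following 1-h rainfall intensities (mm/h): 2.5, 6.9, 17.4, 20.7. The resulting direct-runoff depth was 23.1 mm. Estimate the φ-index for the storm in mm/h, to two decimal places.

φ ≈ 7.50 mm/h

Only the 2 blocks with intensity above φ contribute runoff: 17.4, 20.7 mm/h.
Σ(I−φ)·Δt = d  ⇒  (17.4+20.7 − 2φ)·1 = 23.1
φ = (38.10 − 23.1/1) / 2 = 7.50 mm/h.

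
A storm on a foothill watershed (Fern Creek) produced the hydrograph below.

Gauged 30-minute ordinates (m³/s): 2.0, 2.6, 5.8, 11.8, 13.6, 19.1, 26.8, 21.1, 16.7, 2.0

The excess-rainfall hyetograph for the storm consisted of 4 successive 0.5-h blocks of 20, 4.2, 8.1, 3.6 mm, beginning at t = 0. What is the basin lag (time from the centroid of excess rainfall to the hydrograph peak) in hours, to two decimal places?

t_L ≈ 2.32 h

Centroid of excess rainfall: t_c = Σ P_i·t̄_i / ΣP_i = 0.6845 h (block centres at 0.25, 0.75, 1.25, 1.75 h).
Hydrograph peak occurs at t = 3 h, so basin lag t_L = 3 − 0.6845 = 2.32 h.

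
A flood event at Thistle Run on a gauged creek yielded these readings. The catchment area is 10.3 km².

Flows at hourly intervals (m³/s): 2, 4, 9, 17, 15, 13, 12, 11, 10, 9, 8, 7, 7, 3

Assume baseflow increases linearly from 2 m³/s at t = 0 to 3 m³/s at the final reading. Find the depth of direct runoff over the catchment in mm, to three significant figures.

Direct runoff: 0.00, 1.92, 6.85, 14.77, 12.69, 10.62, 9.54, 8.46, 7.38, 6.31, 5.23, 4.15, 4.08, 0.00 m³/s; ΣQ_DR = 92.00 m³/s.
V = ΣQ_DR · Δt = 92.00 × 3600 s = 3.312 × 10^5 m³.
Over A = 10.3 km², depth = V / A = 32.2 mm.

d ≈ 32.2 mm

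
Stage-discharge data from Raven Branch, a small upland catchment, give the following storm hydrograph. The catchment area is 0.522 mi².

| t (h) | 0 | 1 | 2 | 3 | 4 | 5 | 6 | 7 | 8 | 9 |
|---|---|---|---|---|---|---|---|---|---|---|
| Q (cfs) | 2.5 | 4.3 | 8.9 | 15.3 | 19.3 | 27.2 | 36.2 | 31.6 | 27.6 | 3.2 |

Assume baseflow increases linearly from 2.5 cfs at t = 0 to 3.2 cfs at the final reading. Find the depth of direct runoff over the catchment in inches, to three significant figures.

Direct runoff: 0.00, 1.72, 6.24, 12.57, 16.49, 24.31, 33.23, 28.56, 24.48, 0.00 cfs; ΣQ_DR = 147.6 cfs.
V = ΣQ_DR · Δt = 147.6 × 3600 s = 5.314 × 10^5 ft³.
Over A = 0.522 mi², depth = V / A = 0.438 in.

d ≈ 0.438 in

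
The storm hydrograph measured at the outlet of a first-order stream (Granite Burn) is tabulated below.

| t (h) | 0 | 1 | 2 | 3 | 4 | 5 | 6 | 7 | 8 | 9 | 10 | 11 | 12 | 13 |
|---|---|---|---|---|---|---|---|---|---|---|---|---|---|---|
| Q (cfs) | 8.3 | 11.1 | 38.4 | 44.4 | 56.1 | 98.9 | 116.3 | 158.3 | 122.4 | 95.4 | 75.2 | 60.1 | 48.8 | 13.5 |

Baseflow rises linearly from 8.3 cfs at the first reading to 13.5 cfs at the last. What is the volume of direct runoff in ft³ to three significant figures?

Direct-runoff ordinates (Q − Q_b): 0.00, 2.40, 29.30, 34.90, 46.20, 88.60, 105.60, 147.20, 110.90, 83.50, 62.90, 47.40, 35.70, 0.00 cfs.
ΣQ_DR = 794.6 cfs.
With Δt = 1 h = 3600 s, V = ΣQ_DR · Δt = 794.6 × 3600 = 2.86 × 10^6 ft³.

V ≈ 2.86 × 10^6 ft³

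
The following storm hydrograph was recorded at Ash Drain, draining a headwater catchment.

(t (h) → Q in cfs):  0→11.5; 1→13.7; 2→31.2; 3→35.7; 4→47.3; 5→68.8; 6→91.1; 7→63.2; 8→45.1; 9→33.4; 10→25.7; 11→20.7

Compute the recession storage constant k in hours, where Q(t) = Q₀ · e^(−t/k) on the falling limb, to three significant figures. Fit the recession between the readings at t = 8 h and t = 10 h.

On the falling limb, Q drops from 45.1 to 25.7 cfs between t = 8 h and t = 10 h (Δt = 2 h).
k = −Δt / ln(Q₂/Q₁) = −2 / ln(25.7/45.1) = 3.56 h.

k ≈ 3.56 h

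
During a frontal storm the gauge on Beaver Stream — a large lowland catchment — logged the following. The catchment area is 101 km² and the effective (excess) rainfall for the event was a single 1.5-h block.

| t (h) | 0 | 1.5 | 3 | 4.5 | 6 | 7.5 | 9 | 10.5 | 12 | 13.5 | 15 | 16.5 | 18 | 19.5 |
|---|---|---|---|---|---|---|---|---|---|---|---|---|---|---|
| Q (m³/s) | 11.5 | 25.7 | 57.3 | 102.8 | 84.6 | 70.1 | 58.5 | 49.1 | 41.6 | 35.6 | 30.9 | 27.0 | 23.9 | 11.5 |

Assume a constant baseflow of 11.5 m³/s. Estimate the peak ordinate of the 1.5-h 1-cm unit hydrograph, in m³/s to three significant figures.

Direct runoff: 0.0, 14.2, 45.8, 91.3, 73.1, 58.6, 47.0, 37.6, 30.1, 24.1, 19.4, 15.5, 12.4, 0.0 m³/s; ΣQ_DR = 469.1 m³/s, peak = 91.3 m³/s.
Runoff depth d = ΣQ_DR·Δt / A = 469.1 × 5400 / (101 km²) = 25.08 mm.
The 1-cm UH is the DRH scaled by (10 mm)/d, so U_p = 91.3 × 10/25.08 = 36.4 m³/s.

U_p ≈ 36.4 m³/s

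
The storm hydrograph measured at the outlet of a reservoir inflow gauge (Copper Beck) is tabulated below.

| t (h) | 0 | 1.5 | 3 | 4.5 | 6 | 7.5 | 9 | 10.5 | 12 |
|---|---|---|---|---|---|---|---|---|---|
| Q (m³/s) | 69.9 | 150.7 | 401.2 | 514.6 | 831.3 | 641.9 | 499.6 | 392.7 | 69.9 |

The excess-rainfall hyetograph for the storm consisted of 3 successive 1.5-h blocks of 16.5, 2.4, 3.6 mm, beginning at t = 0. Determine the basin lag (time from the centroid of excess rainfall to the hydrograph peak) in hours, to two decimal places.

Centroid of excess rainfall: t_c = Σ P_i·t̄_i / ΣP_i = 1.3900 h (block centres at 0.75, 2.25, 3.75 h).
Hydrograph peak occurs at t = 6 h, so basin lag t_L = 6 − 1.3900 = 4.61 h.

t_L ≈ 4.61 h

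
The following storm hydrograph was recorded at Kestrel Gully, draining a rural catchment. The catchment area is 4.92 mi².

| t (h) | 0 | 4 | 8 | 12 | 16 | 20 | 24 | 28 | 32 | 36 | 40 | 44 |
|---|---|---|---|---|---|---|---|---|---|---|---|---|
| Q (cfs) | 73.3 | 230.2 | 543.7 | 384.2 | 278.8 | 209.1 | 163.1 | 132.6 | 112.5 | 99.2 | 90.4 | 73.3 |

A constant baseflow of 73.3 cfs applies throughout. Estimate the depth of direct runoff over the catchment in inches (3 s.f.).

d ≈ 1.90 in

Direct runoff: 0.0, 156.9, 470.4, 310.9, 205.5, 135.8, 89.8, 59.3, 39.2, 25.9, 17.1, 0.0 cfs; ΣQ_DR = 1511 cfs.
V = ΣQ_DR · Δt = 1511 × 14400 s = 2.176 × 10^7 ft³.
Over A = 4.92 mi², depth = V / A = 1.90 in.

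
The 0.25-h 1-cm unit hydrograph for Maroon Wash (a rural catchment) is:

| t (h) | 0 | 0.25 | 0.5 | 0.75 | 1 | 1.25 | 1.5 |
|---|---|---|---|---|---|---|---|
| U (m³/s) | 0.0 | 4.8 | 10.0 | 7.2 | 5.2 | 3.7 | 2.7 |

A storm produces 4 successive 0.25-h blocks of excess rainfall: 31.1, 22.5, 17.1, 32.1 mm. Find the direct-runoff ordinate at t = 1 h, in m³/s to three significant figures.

Q ≈ 64.9 m³/s

By discrete convolution, Q_j = Σ (P_i / 10 mm) · U_{j−i}.
At t = 1 h (j=4): Q = (31.1/10)·5.2 + (22.5/10)·7.2 + (17.1/10)·10.0 + (32.1/10)·4.8 = 64.9 m³/s.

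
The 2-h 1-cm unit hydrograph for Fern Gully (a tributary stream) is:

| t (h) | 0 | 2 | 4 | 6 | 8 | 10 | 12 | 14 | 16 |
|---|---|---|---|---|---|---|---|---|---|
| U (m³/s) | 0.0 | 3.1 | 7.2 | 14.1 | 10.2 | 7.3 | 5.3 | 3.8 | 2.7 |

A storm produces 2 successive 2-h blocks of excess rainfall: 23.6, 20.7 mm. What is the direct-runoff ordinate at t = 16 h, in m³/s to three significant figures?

Q ≈ 14.2 m³/s

By discrete convolution, Q_j = Σ (P_i / 10 mm) · U_{j−i}.
At t = 16 h (j=8): Q = (23.6/10)·2.7 + (20.7/10)·3.8 = 14.2 m³/s.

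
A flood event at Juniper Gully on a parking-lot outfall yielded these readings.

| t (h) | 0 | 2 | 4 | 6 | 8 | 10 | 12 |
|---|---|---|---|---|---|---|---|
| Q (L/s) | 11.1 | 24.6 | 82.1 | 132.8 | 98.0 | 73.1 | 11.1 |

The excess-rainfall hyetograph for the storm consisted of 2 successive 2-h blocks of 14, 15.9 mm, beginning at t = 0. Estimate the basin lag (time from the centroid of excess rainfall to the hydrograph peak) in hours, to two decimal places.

t_L ≈ 3.94 h

Centroid of excess rainfall: t_c = Σ P_i·t̄_i / ΣP_i = 2.0635 h (block centres at 1, 3 h).
Hydrograph peak occurs at t = 6 h, so basin lag t_L = 6 − 2.0635 = 3.94 h.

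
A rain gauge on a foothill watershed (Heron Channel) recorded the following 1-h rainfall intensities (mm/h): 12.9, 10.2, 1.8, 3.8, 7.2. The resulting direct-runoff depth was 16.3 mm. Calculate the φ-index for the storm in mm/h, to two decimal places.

φ ≈ 4.67 mm/h

Only the 3 blocks with intensity above φ contribute runoff: 12.9, 10.2, 7.2 mm/h.
Σ(I−φ)·Δt = d  ⇒  (12.9+10.2+7.2 − 3φ)·1 = 16.3
φ = (30.30 − 16.3/1) / 3 = 4.67 mm/h.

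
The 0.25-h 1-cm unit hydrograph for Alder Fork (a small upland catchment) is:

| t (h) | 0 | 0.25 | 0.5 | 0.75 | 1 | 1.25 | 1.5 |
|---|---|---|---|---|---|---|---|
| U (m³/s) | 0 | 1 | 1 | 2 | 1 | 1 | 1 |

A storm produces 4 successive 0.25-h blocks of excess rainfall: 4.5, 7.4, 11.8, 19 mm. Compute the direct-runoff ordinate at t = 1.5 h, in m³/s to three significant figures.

By discrete convolution, Q_j = Σ (P_i / 10 mm) · U_{j−i}.
At t = 1.5 h (j=6): Q = (4.5/10)·1 + (7.4/10)·1 + (11.8/10)·1 + (19/10)·2 = 6.17 m³/s.

Q ≈ 6.17 m³/s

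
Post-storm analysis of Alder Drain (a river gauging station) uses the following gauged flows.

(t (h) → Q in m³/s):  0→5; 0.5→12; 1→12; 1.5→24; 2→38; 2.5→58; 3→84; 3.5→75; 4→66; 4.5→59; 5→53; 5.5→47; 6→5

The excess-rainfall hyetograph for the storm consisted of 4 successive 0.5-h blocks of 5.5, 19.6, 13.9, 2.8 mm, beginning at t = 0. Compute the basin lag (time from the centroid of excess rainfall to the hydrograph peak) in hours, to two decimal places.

Centroid of excess rainfall: t_c = Σ P_i·t̄_i / ΣP_i = 0.9175 h (block centres at 0.25, 0.75, 1.25, 1.75 h).
Hydrograph peak occurs at t = 3 h, so basin lag t_L = 3 − 0.9175 = 2.08 h.

t_L ≈ 2.08 h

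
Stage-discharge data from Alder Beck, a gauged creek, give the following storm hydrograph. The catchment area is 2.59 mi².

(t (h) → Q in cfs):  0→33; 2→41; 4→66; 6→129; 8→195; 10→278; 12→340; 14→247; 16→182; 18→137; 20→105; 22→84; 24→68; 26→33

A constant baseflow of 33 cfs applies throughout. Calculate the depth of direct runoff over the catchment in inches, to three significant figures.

d ≈ 1.77 in

Direct runoff: 0.0, 8.0, 33.0, 96.0, 162.0, 245.0, 307.0, 214.0, 149.0, 104.0, 72.0, 51.0, 35.0, 0.0 cfs; ΣQ_DR = 1476 cfs.
V = ΣQ_DR · Δt = 1476 × 7200 s = 1.063 × 10^7 ft³.
Over A = 2.59 mi², depth = V / A = 1.77 in.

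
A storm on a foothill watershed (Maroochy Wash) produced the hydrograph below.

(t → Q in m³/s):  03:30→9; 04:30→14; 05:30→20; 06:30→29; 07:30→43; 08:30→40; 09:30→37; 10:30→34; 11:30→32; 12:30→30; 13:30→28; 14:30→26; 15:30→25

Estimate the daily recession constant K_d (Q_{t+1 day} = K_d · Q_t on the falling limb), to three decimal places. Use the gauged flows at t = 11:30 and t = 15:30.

K_d ≈ 0.227

Between t = 11:30 and t = 15:30 the flow falls from 32 to 25 m³/s over 4×1 h = 4 h.
Per-interval ratio K = (25/32)^(1/4) = 0.9402; K_d = K^(24/1) = 0.227.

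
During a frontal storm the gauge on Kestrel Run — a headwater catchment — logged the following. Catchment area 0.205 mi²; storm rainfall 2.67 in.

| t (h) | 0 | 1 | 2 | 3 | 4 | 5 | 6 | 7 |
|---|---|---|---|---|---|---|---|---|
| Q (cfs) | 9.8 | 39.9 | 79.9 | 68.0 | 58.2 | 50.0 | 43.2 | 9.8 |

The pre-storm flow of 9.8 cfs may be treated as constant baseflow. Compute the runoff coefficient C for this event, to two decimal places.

C ≈ 0.79

ΣQ_DR = 280.4 cfs; V = ΣQ_DR·Δt = 1.009 × 10^6 ft³.
Runoff depth d = V / A = 2.120 in.
C = d / P = 2.120 / 2.67 = 0.79.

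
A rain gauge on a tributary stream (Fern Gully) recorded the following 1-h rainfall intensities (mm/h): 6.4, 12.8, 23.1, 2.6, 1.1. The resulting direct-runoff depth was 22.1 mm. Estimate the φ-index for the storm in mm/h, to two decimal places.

Only the 2 blocks with intensity above φ contribute runoff: 12.8, 23.1 mm/h.
Σ(I−φ)·Δt = d  ⇒  (12.8+23.1 − 2φ)·1 = 22.1
φ = (35.90 − 22.1/1) / 2 = 6.90 mm/h.

φ ≈ 6.90 mm/h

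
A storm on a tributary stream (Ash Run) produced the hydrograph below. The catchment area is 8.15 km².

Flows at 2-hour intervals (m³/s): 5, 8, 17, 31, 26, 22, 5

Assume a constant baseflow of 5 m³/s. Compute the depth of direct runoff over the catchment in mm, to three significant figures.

d ≈ 69.8 mm

Direct runoff: 0.0, 3.0, 12.0, 26.0, 21.0, 17.0, 0.0 m³/s; ΣQ_DR = 79.00 m³/s.
V = ΣQ_DR · Δt = 79.00 × 7200 s = 5.688 × 10^5 m³.
Over A = 8.15 km², depth = V / A = 69.8 mm.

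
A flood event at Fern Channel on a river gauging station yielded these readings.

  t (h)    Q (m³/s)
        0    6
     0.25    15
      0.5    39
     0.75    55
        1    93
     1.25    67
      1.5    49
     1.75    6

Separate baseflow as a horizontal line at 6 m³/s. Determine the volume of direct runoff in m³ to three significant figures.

V ≈ 2.54 × 10^5 m³

Direct-runoff ordinates (Q − Q_b): 0.0, 9.0, 33.0, 49.0, 87.0, 61.0, 43.0, 0.0 m³/s.
ΣQ_DR = 282.0 m³/s.
With Δt = 0.25 h = 900 s, V = ΣQ_DR · Δt = 282.0 × 900 = 2.54 × 10^5 m³.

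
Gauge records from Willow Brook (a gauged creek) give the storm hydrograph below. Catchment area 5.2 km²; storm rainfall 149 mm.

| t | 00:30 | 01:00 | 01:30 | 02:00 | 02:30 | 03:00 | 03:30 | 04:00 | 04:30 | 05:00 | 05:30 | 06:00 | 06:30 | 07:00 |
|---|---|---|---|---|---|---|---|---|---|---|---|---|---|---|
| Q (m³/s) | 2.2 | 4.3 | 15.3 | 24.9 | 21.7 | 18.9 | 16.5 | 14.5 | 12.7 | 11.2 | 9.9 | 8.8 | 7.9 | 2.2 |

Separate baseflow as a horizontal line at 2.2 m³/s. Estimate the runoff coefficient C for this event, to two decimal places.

ΣQ_DR = 140.2 m³/s; V = ΣQ_DR·Δt = 2.524 × 10^5 m³.
Runoff depth d = V / A = 48.53 mm.
C = d / P = 48.53 / 149 = 0.33.

C ≈ 0.33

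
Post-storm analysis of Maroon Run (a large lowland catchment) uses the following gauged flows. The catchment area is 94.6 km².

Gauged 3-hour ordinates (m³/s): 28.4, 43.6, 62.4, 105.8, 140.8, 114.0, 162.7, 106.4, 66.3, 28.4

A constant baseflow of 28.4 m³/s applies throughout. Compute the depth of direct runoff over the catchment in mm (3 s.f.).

d ≈ 65.6 mm

Direct runoff: 0.0, 15.2, 34.0, 77.4, 112.4, 85.6, 134.3, 78.0, 37.9, 0.0 m³/s; ΣQ_DR = 574.8 m³/s.
V = ΣQ_DR · Δt = 574.8 × 10800 s = 6.208 × 10^6 m³.
Over A = 94.6 km², depth = V / A = 65.6 mm.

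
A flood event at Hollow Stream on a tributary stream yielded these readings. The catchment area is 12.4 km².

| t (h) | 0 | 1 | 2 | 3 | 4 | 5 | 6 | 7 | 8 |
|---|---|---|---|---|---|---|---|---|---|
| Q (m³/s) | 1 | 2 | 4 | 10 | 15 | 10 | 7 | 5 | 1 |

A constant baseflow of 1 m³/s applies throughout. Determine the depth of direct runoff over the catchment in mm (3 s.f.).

d ≈ 13.4 mm

Direct runoff: 0.0, 1.0, 3.0, 9.0, 14.0, 9.0, 6.0, 4.0, 0.0 m³/s; ΣQ_DR = 46.00 m³/s.
V = ΣQ_DR · Δt = 46.00 × 3600 s = 1.656 × 10^5 m³.
Over A = 12.4 km², depth = V / A = 13.4 mm.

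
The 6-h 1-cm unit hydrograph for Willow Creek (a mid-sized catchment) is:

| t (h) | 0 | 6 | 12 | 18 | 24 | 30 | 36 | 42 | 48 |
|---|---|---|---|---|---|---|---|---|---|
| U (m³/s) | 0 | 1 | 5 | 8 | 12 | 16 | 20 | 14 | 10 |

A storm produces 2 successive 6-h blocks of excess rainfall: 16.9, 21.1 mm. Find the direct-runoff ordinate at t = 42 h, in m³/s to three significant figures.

Q ≈ 65.9 m³/s

By discrete convolution, Q_j = Σ (P_i / 10 mm) · U_{j−i}.
At t = 42 h (j=7): Q = (16.9/10)·14 + (21.1/10)·20 = 65.9 m³/s.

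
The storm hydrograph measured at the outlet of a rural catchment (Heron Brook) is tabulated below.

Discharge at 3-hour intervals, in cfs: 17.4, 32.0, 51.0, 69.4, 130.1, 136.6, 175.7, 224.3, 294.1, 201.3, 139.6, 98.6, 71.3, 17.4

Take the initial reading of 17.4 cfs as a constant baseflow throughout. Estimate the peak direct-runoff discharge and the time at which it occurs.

Q_p = 276.7 cfs at t = 24 h

Subtracting baseflow gives direct-runoff ordinates: 0.0, 14.6, 33.6, 52.0, 112.7, 119.2, 158.3, 206.9, 276.7, 183.9, 122.2, 81.2, 53.9, 0.0 cfs.
The maximum is 276.7 cfs, occurring at the reading for t = 24 h.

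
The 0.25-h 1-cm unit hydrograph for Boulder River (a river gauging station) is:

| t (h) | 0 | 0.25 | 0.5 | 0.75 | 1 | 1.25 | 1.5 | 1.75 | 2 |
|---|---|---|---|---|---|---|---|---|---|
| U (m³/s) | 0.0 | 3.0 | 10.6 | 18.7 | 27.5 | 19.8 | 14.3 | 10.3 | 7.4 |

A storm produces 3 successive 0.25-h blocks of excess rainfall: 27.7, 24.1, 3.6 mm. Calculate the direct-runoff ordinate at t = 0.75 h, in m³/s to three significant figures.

Q ≈ 78.4 m³/s

By discrete convolution, Q_j = Σ (P_i / 10 mm) · U_{j−i}.
At t = 0.75 h (j=3): Q = (27.7/10)·18.7 + (24.1/10)·10.6 + (3.6/10)·3.0 = 78.4 m³/s.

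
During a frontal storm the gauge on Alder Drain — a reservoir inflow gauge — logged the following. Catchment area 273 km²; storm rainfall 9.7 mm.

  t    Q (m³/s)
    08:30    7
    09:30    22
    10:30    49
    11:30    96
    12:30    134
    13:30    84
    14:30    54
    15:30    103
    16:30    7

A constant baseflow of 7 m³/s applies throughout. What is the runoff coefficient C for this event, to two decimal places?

ΣQ_DR = 493.0 m³/s; V = ΣQ_DR·Δt = 1.775 × 10^6 m³.
Runoff depth d = V / A = 6.501 mm.
C = d / P = 6.501 / 9.7 = 0.67.

C ≈ 0.67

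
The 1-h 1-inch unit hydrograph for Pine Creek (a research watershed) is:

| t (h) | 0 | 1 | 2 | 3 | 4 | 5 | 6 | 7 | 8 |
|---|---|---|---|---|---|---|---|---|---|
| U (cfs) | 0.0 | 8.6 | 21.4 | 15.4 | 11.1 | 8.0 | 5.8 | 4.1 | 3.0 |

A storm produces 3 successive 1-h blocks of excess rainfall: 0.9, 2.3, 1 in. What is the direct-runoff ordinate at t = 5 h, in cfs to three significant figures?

Q ≈ 48.1 cfs

By discrete convolution, Q_j = Σ (P_i / 1 in) · U_{j−i}.
At t = 5 h (j=5): Q = (0.9/1)·8.0 + (2.3/1)·11.1 + (1/1)·15.4 = 48.1 cfs.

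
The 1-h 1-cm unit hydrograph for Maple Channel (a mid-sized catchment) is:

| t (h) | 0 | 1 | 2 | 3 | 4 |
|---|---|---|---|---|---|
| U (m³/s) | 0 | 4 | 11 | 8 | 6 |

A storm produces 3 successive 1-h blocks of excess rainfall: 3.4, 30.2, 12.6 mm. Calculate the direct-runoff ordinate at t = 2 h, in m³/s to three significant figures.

By discrete convolution, Q_j = Σ (P_i / 10 mm) · U_{j−i}.
At t = 2 h (j=2): Q = (3.4/10)·11 + (30.2/10)·4 + (12.6/10)·0 = 15.8 m³/s.

Q ≈ 15.8 m³/s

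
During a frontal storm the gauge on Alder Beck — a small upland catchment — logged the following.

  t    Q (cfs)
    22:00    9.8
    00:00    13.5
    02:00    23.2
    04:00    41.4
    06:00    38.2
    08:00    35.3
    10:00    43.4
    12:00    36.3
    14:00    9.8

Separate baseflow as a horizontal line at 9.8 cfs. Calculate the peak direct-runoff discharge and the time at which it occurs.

Subtracting baseflow gives direct-runoff ordinates: 0.0, 3.7, 13.4, 31.6, 28.4, 25.5, 33.6, 26.5, 0.0 cfs.
The maximum is 33.6 cfs, occurring at the reading for t = 10:00.

Q_p = 33.6 cfs at t = 10:00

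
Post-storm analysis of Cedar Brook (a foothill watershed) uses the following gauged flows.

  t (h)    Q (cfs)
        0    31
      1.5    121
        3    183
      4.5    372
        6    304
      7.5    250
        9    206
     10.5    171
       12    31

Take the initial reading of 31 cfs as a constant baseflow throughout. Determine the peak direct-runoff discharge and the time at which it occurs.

Subtracting baseflow gives direct-runoff ordinates: 0.0, 90.0, 152.0, 341.0, 273.0, 219.0, 175.0, 140.0, 0.0 cfs.
The maximum is 341.0 cfs, occurring at the reading for t = 4.5 h.

Q_p = 341.0 cfs at t = 4.5 h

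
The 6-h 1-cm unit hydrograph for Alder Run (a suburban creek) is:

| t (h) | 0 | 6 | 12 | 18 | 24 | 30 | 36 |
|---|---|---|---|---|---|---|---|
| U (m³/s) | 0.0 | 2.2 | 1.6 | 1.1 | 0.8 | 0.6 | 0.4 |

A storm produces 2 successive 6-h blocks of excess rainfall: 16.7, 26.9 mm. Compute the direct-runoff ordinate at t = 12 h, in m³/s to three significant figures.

By discrete convolution, Q_j = Σ (P_i / 10 mm) · U_{j−i}.
At t = 12 h (j=2): Q = (16.7/10)·1.6 + (26.9/10)·2.2 = 8.59 m³/s.

Q ≈ 8.59 m³/s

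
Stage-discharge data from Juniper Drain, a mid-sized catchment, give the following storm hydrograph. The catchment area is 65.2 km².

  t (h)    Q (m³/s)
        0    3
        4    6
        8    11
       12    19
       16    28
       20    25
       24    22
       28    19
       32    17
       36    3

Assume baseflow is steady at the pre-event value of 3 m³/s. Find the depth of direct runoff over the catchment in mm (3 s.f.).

d ≈ 27.2 mm

Direct runoff: 0.0, 3.0, 8.0, 16.0, 25.0, 22.0, 19.0, 16.0, 14.0, 0.0 m³/s; ΣQ_DR = 123.0 m³/s.
V = ΣQ_DR · Δt = 123.0 × 14400 s = 1.771 × 10^6 m³.
Over A = 65.2 km², depth = V / A = 27.2 mm.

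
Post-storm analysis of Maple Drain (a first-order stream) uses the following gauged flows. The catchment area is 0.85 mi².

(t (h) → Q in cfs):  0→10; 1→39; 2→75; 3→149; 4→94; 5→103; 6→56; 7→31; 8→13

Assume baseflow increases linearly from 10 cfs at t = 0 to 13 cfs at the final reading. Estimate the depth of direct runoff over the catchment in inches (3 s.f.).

Direct runoff: 0.00, 28.62, 64.25, 137.88, 82.50, 91.12, 43.75, 18.38, 0.00 cfs; ΣQ_DR = 466.5 cfs.
V = ΣQ_DR · Δt = 466.5 × 3600 s = 1.679 × 10^6 ft³.
Over A = 0.85 mi², depth = V / A = 0.850 in.

d ≈ 0.850 in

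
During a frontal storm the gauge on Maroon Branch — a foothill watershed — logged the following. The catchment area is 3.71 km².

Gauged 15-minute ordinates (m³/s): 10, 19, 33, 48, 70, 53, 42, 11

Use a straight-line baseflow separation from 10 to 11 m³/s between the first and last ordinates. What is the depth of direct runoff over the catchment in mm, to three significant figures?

d ≈ 49.0 mm

Direct runoff: 0.00, 8.86, 22.71, 37.57, 59.43, 42.29, 31.14, 0.00 m³/s; ΣQ_DR = 202.0 m³/s.
V = ΣQ_DR · Δt = 202.0 × 900 s = 1.818 × 10^5 m³.
Over A = 3.71 km², depth = V / A = 49.0 mm.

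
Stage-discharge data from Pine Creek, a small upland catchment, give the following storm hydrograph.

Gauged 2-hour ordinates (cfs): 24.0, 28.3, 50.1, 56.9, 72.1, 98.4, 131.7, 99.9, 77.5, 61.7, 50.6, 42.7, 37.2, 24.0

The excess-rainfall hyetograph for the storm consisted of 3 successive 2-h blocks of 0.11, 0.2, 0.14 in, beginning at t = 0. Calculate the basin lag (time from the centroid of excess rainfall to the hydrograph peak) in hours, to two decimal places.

t_L ≈ 8.87 h

Centroid of excess rainfall: t_c = Σ P_i·t̄_i / ΣP_i = 3.1333 h (block centres at 1, 3, 5 h).
Hydrograph peak occurs at t = 12 h, so basin lag t_L = 12 − 3.1333 = 8.87 h.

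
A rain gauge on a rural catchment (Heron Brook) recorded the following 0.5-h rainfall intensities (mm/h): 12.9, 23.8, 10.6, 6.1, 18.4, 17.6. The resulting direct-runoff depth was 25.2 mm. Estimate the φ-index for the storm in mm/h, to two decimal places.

Only the 5 blocks with intensity above φ contribute runoff: 12.9, 23.8, 10.6, 18.4, 17.6 mm/h.
Σ(I−φ)·Δt = d  ⇒  (12.9+23.8+10.6+18.4+17.6 − 5φ)·0.5 = 25.2
φ = (83.30 − 25.2/0.5) / 5 = 6.58 mm/h.

φ ≈ 6.58 mm/h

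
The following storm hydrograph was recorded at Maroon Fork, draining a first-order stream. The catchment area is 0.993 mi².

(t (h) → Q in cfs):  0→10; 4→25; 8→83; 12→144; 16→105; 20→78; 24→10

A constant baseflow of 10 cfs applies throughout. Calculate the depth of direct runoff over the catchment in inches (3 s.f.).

Direct runoff: 0.0, 15.0, 73.0, 134.0, 95.0, 68.0, 0.0 cfs; ΣQ_DR = 385.0 cfs.
V = ΣQ_DR · Δt = 385.0 × 14400 s = 5.544 × 10^6 ft³.
Over A = 0.993 mi², depth = V / A = 2.40 in.

d ≈ 2.40 in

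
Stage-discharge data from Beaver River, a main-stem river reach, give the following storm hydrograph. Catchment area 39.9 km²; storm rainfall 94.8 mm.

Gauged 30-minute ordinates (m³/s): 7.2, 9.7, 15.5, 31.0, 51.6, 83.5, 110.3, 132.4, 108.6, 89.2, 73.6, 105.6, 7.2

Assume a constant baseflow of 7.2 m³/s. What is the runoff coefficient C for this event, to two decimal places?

C ≈ 0.35

ΣQ_DR = 731.8 m³/s; V = ΣQ_DR·Δt = 1.317 × 10^6 m³.
Runoff depth d = V / A = 33.01 mm.
C = d / P = 33.01 / 94.8 = 0.35.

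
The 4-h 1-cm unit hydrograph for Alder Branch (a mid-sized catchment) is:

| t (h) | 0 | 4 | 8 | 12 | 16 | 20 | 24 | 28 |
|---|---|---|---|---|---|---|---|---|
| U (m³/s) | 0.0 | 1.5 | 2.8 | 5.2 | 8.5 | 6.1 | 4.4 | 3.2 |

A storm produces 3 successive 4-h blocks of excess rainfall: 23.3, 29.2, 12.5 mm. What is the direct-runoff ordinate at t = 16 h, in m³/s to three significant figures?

By discrete convolution, Q_j = Σ (P_i / 10 mm) · U_{j−i}.
At t = 16 h (j=4): Q = (23.3/10)·8.5 + (29.2/10)·5.2 + (12.5/10)·2.8 = 38.5 m³/s.

Q ≈ 38.5 m³/s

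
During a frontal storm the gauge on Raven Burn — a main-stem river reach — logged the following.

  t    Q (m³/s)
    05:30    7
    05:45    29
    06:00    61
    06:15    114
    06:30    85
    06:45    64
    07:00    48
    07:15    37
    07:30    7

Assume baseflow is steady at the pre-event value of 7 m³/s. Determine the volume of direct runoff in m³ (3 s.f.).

V ≈ 3.50 × 10^5 m³

Direct-runoff ordinates (Q − Q_b): 0.0, 22.0, 54.0, 107.0, 78.0, 57.0, 41.0, 30.0, 0.0 m³/s.
ΣQ_DR = 389.0 m³/s.
With Δt = 0.25 h = 900 s, V = ΣQ_DR · Δt = 389.0 × 900 = 3.50 × 10^5 m³.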